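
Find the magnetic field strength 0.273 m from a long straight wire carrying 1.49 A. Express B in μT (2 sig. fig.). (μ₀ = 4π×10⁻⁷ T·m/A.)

For an infinitely long straight wire, B = μ₀I/(2πd).
B = (4π×10⁻⁷ × 1.49) / (2π × 0.273) = 1.09×10⁻⁶ T.

B ≈ 1.1 μT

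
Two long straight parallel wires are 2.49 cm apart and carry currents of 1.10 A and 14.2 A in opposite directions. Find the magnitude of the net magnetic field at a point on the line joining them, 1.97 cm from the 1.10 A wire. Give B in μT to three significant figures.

B ≈ 557 μT

Each long wire gives B = μ₀I/(2πd). Distances are d₁ = 0.0197 m and d₂ = 0.0052 m.
B₁ = 1.12×10⁻⁵ T, B₂ = 5.46×10⁻⁴ T.
Between antiparallel currents both contributions point the same way, so they add. B = B₁ + B₂ = 1.12×10⁻⁵ + 5.46×10⁻⁴ = 5.57×10⁻⁴ T.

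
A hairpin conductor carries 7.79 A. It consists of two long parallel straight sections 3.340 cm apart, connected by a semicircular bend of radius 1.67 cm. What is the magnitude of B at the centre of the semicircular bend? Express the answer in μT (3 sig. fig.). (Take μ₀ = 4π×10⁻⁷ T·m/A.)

The semicircular arc contributes B_arc = μ₀I·π/(4πR) = μ₀I/(4R) = 1.47×10⁻⁴ T.
Each semi-infinite lead is at perpendicular distance R = 0.0167 m from the centre, with the perpendicular foot at its near end, so it contributes μ₀I/(4πR); both point the same way, together 9.33×10⁻⁵ T.
Arc and leads all point the same direction: B = 1.47×10⁻⁴ + 9.33×10⁻⁵ = 2.40×10⁻⁴ T.

B ≈ 240 μT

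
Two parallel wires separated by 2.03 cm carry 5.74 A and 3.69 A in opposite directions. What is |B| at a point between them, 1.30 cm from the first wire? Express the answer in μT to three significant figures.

B ≈ 189 μT

Each long wire gives B = μ₀I/(2πd). Distances are d₁ = 0.013 m and d₂ = 0.0073 m.
B₁ = 8.83×10⁻⁵ T, B₂ = 1.01×10⁻⁴ T.
Between antiparallel currents both contributions point the same way, so they add. B = B₁ + B₂ = 8.83×10⁻⁵ + 1.01×10⁻⁴ = 1.89×10⁻⁴ T.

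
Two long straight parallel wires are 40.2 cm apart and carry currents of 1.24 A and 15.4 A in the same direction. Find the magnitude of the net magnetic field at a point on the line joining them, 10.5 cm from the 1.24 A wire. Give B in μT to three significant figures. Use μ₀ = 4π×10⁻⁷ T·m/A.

B ≈ 8.01 μT

Each long wire gives B = μ₀I/(2πd). Distances are d₁ = 0.105 m and d₂ = 0.297 m.
B₁ = 2.36×10⁻⁶ T, B₂ = 1.04×10⁻⁵ T.
Between parallel currents the two contributions point in opposite directions, so they subtract. B = |B₁ − B₂| = |2.36×10⁻⁶ − 1.04×10⁻⁵| = 8.01×10⁻⁶ T.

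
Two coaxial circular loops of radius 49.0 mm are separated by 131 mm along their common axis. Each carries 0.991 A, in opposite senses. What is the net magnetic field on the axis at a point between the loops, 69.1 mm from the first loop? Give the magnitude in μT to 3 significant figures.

Each loop contributes B = μ₀IR²/[2(R²+z²)^(3/2)] on the axis, with z measured from that loop.
Loop 1 (z = 0.0691 m): B₁ = 2.46×10⁻⁶ T. Loop 2 (z = 0.0619 m): B₂ = 3.04×10⁻⁶ T.
The fields oppose: B = |B₁ − B₂| = 5.79×10⁻⁷ T.

B ≈ 0.579 μT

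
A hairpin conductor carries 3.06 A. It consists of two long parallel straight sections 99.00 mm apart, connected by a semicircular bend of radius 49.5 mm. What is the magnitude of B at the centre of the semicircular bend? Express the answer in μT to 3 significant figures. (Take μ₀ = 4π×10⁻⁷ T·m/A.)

The semicircular arc contributes B_arc = μ₀I·π/(4πR) = μ₀I/(4R) = 1.94×10⁻⁵ T.
Each semi-infinite lead is at perpendicular distance R = 0.0495 m from the centre, with the perpendicular foot at its near end, so it contributes μ₀I/(4πR); both point the same way, together 1.24×10⁻⁵ T.
Arc and leads all point the same direction: B = 1.94×10⁻⁵ + 1.24×10⁻⁵ = 3.18×10⁻⁵ T.

B ≈ 31.8 μT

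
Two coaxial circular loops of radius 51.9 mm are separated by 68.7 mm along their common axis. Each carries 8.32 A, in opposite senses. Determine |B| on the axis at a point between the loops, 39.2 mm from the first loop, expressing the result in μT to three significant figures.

Each loop contributes B = μ₀IR²/[2(R²+z²)^(3/2)] on the axis, with z measured from that loop.
Loop 1 (z = 0.0392 m): B₁ = 5.12×10⁻⁵ T. Loop 2 (z = 0.0295 m): B₂ = 6.62×10⁻⁵ T.
The fields oppose: B = |B₁ − B₂| = 1.50×10⁻⁵ T.

B ≈ 15.0 μT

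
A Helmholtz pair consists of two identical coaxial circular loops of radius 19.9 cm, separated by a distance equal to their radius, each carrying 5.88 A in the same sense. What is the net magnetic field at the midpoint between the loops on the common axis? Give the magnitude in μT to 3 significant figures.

B ≈ 26.6 μT

Each loop contributes B = μ₀IR²/[2(R²+z²)^(3/2)] on the axis, with z measured from that loop.
Loop 1 (z = 0.0995 m): B₁ = 1.33×10⁻⁵ T. Loop 2 (z = 0.0995 m): B₂ = 1.33×10⁻⁵ T.
The fields add: B = B₁ + B₂ = 2.66×10⁻⁵ T.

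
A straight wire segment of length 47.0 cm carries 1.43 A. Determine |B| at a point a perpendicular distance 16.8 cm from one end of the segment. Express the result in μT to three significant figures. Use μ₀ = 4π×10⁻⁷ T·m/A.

B ≈ 0.802 μT

For a finite straight segment, B = (μ₀I/4πd)(sinθ₁ + sinθ₂), where θ₁, θ₂ are the angles from the perpendicular to each end.
The perpendicular foot is at one end, so the two end-offsets along the wire are 0 and L = 0.47 m.
sinθ₁ = 0/√(0²+0.168²) = 0.0000; sinθ₂ = 0.47/√(0.47²+0.168²) = 0.9417.
B = (4π×10⁻⁷ × 1.43) / (4π × 0.168) × (0.0000 + 0.9417) = 8.02×10⁻⁷ T.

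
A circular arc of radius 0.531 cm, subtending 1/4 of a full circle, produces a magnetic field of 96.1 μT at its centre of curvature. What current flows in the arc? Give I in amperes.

For a circular arc, B = μ₀Iφ/(4πR) with φ in radians; here φ = 1.571 rad.
So I = 4πRB/(μ₀φ) = 4π × 0.00531 × 9.61×10⁻⁵ / (4π×10⁻⁷ × 1.571) = 3.25 A.

I ≈ 3.25 A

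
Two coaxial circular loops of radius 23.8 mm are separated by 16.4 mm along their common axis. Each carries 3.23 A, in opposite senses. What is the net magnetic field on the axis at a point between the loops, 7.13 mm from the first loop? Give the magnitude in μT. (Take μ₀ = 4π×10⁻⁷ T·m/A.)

B ≈ 5.97 μT

Each loop contributes B = μ₀IR²/[2(R²+z²)^(3/2)] on the axis, with z measured from that loop.
Loop 1 (z = 0.00713 m): B₁ = 7.50×10⁻⁵ T. Loop 2 (z = 0.00927 m): B₂ = 6.90×10⁻⁵ T.
The fields oppose: B = |B₁ − B₂| = 5.97×10⁻⁶ T.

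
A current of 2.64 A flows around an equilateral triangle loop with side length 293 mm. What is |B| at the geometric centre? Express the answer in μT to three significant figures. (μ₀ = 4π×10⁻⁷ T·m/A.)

B ≈ 16.2 μT

Each side is a finite straight segment at perpendicular distance d = a/(2 tan(π/3)) = 0.08458 m from the centre, with end-angles ±π/3.
One side contributes B₁ = (μ₀I/4πd)·2 sin(π/3) = 5.41×10⁻⁶ T.
All 3 sides add in the same direction: B = 3 × 5.41×10⁻⁶ = 1.62×10⁻⁵ T.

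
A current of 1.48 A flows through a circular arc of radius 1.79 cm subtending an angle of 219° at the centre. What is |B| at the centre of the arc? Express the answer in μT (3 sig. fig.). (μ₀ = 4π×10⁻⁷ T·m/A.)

The Biot–Savart field of a circular arc at its centre is B = μ₀Iφ/(4πR), with φ = 3.822 rad.
B = (4π×10⁻⁷ × 1.48 × 3.822) / (4π × 0.0179) = 3.16×10⁻⁵ T.

B ≈ 31.6 μT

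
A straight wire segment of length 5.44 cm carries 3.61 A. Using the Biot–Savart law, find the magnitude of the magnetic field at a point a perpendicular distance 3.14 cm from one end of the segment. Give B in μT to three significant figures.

For a finite straight segment, B = (μ₀I/4πd)(sinθ₁ + sinθ₂), where θ₁, θ₂ are the angles from the perpendicular to each end.
The perpendicular foot is at one end, so the two end-offsets along the wire are 0 and L = 0.0544 m.
sinθ₁ = 0/√(0²+0.0314²) = 0.0000; sinθ₂ = 0.0544/√(0.0544²+0.0314²) = 0.8661.
B = (4π×10⁻⁷ × 3.61) / (4π × 0.0314) × (0.0000 + 0.8661) = 9.96×10⁻⁶ T.

B ≈ 9.96 μT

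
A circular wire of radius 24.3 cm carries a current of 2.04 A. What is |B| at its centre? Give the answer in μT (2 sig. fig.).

B ≈ 5.3 μT

At the centre of a circular loop the Biot–Savart law gives B = μ₀I/(2R).
B = (4π×10⁻⁷ × 2.04) / (2 × 0.243) = 5.27×10⁻⁶ T.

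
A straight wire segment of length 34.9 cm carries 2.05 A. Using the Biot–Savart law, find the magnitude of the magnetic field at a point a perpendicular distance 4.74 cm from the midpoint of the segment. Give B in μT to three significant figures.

B ≈ 8.35 μT

For a finite straight segment, B = (μ₀I/4πd)(sinθ₁ + sinθ₂), where θ₁, θ₂ are the angles from the perpendicular to each end.
The perpendicular from the point meets the wire at its midpoint, so each end is L/2 = 0.1745 m away along the wire.
sinθ₁ = 0.1745/√(0.1745²+0.0474²) = 0.9650; sinθ₂ = 0.1745/√(0.1745²+0.0474²) = 0.9650.
B = (4π×10⁻⁷ × 2.05) / (4π × 0.0474) × (0.9650 + 0.9650) = 8.35×10⁻⁶ T.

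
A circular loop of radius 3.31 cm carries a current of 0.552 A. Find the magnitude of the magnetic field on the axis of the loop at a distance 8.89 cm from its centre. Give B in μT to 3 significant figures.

On the axis of a circular loop, B = μ₀IR² / [2(R²+z²)^(3/2)].
R² + z² = (0.0331)² + (0.0889)² = 0.008999 m², and (R²+z²)^(3/2) = 8.54×10⁻⁴ m³.
B = (4π×10⁻⁷ × 0.552 × 0.001096) / (2 × 8.54×10⁻⁴) = 4.45×10⁻⁷ T.

B ≈ 0.445 μT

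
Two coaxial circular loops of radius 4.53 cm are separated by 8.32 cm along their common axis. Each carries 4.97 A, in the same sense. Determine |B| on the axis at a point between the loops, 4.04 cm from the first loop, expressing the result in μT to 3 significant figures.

Each loop contributes B = μ₀IR²/[2(R²+z²)^(3/2)] on the axis, with z measured from that loop.
Loop 1 (z = 0.0404 m): B₁ = 2.87×10⁻⁵ T. Loop 2 (z = 0.0428 m): B₂ = 2.65×10⁻⁵ T.
The fields add: B = B₁ + B₂ = 5.51×10⁻⁵ T.

B ≈ 55.1 μT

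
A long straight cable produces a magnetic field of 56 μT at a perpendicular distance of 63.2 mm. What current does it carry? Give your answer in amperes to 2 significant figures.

For a long straight wire B = μ₀I/(2πd), so I = 2πdB/μ₀.
I = 2π × 0.0632 × 5.60×10⁻⁵ / (4π×10⁻⁷) = 17.7 A.

I ≈ 18 A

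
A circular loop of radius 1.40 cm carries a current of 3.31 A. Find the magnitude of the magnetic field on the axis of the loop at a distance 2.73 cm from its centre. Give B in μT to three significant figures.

B ≈ 14.1 μT

On the axis of a circular loop, B = μ₀IR² / [2(R²+z²)^(3/2)].
R² + z² = (0.014)² + (0.0273)² = 0.0009413 m², and (R²+z²)^(3/2) = 2.89×10⁻⁵ m³.
B = (4π×10⁻⁷ × 3.31 × 0.000196) / (2 × 2.89×10⁻⁵) = 1.41×10⁻⁵ T.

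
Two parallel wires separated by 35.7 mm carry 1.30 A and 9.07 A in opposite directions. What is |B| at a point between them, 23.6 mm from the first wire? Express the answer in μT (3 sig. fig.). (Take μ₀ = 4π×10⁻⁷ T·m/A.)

B ≈ 161 μT

Each long wire gives B = μ₀I/(2πd). Distances are d₁ = 0.0236 m and d₂ = 0.0121 m.
B₁ = 1.10×10⁻⁵ T, B₂ = 1.50×10⁻⁴ T.
Between antiparallel currents both contributions point the same way, so they add. B = B₁ + B₂ = 1.10×10⁻⁵ + 1.50×10⁻⁴ = 1.61×10⁻⁴ T.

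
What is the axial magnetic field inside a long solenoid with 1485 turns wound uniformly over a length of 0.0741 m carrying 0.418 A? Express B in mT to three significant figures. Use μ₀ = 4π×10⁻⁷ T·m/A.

Inside a long solenoid, B = μ₀nI with n = 2.004×10⁴ turns/m.
B = 4π×10⁻⁷ × 2.004×10⁴ × 0.418 = 1.05×10⁻² T.

B ≈ 10.5 mT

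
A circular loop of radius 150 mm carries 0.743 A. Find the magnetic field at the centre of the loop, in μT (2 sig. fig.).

At the centre of a circular loop the Biot–Savart law gives B = μ₀I/(2R).
B = (4π×10⁻⁷ × 0.743) / (2 × 0.15) = 3.11×10⁻⁶ T.

B ≈ 3.1 μT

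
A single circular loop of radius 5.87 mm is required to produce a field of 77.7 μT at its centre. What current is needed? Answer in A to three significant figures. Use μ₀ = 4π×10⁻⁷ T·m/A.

At the centre of a circular loop B = μ₀I/(2R), so I = 2RB/μ₀.
With R = 0.00587 m, I = 2 × 0.00587 × 7.77×10⁻⁵ / (4π×10⁻⁷) = 0.726 A.

I ≈ 0.726 A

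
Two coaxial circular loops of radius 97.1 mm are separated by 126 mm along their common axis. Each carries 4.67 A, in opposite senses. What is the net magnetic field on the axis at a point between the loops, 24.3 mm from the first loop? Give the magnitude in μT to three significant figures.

B ≈ 17.6 μT

Each loop contributes B = μ₀IR²/[2(R²+z²)^(3/2)] on the axis, with z measured from that loop.
Loop 1 (z = 0.0243 m): B₁ = 2.76×10⁻⁵ T. Loop 2 (z = 0.1017 m): B₂ = 9.95×10⁻⁶ T.
The fields oppose: B = |B₁ − B₂| = 1.76×10⁻⁵ T.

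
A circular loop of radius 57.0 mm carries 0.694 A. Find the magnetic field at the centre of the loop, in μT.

B ≈ 7.65 μT

At the centre of a circular loop the Biot–Savart law gives B = μ₀I/(2R).
B = (4π×10⁻⁷ × 0.694) / (2 × 0.057) = 7.65×10⁻⁶ T.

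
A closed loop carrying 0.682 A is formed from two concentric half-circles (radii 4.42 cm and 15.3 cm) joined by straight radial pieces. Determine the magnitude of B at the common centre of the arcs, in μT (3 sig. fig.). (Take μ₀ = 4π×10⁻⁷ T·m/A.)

B ≈ 3.45 μT

The radial connectors point toward the centre, so dl × r̂ = 0 and they contribute nothing.
Each semicircle gives μ₀I/(4R): inner arc 4.85×10⁻⁶ T, outer arc 1.40×10⁻⁶ T.
The two arcs carry current in opposite angular senses, so their fields oppose: B = |4.85×10⁻⁶ − 1.40×10⁻⁶| = 3.45×10⁻⁶ T.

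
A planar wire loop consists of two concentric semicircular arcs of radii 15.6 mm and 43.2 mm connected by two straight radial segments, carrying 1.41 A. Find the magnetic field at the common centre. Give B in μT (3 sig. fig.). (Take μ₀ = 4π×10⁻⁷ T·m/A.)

The radial connectors point toward the centre, so dl × r̂ = 0 and they contribute nothing.
Each semicircle gives μ₀I/(4R): inner arc 2.84×10⁻⁵ T, outer arc 1.03×10⁻⁵ T.
The two arcs carry current in opposite angular senses, so their fields oppose: B = |2.84×10⁻⁵ − 1.03×10⁻⁵| = 1.81×10⁻⁵ T.

B ≈ 18.1 μT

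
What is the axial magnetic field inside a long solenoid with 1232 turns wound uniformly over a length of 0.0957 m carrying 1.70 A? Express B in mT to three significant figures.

B ≈ 27.5 mT

Inside a long solenoid, B = μ₀nI with n = 1.287×10⁴ turns/m.
B = 4π×10⁻⁷ × 1.287×10⁴ × 1.70 = 2.75×10⁻² T.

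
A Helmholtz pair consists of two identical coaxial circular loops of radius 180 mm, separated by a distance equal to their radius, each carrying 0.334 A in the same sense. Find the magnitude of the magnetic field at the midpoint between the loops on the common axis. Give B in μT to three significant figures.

Each loop contributes B = μ₀IR²/[2(R²+z²)^(3/2)] on the axis, with z measured from that loop.
Loop 1 (z = 0.09 m): B₁ = 8.34×10⁻⁷ T. Loop 2 (z = 0.09 m): B₂ = 8.34×10⁻⁷ T.
The fields add: B = B₁ + B₂ = 1.67×10⁻⁶ T.

B ≈ 1.67 μT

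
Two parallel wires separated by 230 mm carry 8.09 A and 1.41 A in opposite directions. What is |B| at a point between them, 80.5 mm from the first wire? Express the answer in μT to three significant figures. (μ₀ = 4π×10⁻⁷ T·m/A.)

B ≈ 22.0 μT

Each long wire gives B = μ₀I/(2πd). Distances are d₁ = 0.0805 m and d₂ = 0.1495 m.
B₁ = 2.01×10⁻⁵ T, B₂ = 1.89×10⁻⁶ T.
Between antiparallel currents both contributions point the same way, so they add. B = B₁ + B₂ = 2.01×10⁻⁵ + 1.89×10⁻⁶ = 2.20×10⁻⁵ T.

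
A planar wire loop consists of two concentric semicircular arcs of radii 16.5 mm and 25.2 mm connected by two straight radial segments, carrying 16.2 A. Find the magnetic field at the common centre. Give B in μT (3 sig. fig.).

The radial connectors point toward the centre, so dl × r̂ = 0 and they contribute nothing.
Each semicircle gives μ₀I/(4R): inner arc 3.08×10⁻⁴ T, outer arc 2.02×10⁻⁴ T.
The two arcs carry current in opposite angular senses, so their fields oppose: B = |3.08×10⁻⁴ − 2.02×10⁻⁴| = 1.06×10⁻⁴ T.

B ≈ 106 μT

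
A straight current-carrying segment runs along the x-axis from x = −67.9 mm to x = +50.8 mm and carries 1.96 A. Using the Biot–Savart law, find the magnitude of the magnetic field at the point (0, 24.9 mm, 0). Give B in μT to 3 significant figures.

For a finite straight segment, B = (μ₀I/4πd)(sinθ₁ + sinθ₂), where θ₁, θ₂ are the angles from the perpendicular to each end.
The perpendicular distance is d = 0.0249 m; the end-offsets along the wire are a = 0.0679 m and b = 0.0508 m.
sinθ₁ = 0.0679/√(0.0679²+0.0249²) = 0.9389; sinθ₂ = 0.0508/√(0.0508²+0.0249²) = 0.8979.
B = (4π×10⁻⁷ × 1.96) / (4π × 0.0249) × (0.9389 + 0.8979) = 1.45×10⁻⁵ T.

B ≈ 14.5 μT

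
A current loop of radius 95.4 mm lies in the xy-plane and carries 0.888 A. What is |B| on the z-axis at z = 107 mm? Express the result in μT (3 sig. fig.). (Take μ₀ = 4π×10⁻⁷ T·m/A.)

B ≈ 1.72 μT

On the axis of a circular loop, B = μ₀IR² / [2(R²+z²)^(3/2)].
R² + z² = (0.0954)² + (0.107)² = 0.02055 m², and (R²+z²)^(3/2) = 2.95×10⁻³ m³.
B = (4π×10⁻⁷ × 0.888 × 0.009101) / (2 × 2.95×10⁻³) = 1.72×10⁻⁶ T.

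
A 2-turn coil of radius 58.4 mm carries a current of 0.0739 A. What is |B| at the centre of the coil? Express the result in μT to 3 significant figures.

For an N-turn flat coil, B = Nμ₀I/(2R) with R = 0.0584 m.
B = 2 × 7.95×10⁻⁷ T = 1.59×10⁻⁶ T.

B ≈ 1.59 μT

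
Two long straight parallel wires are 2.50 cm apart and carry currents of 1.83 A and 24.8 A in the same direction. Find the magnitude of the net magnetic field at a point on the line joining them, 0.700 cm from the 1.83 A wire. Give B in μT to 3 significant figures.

Each long wire gives B = μ₀I/(2πd). Distances are d₁ = 0.007 m and d₂ = 0.018 m.
B₁ = 5.23×10⁻⁵ T, B₂ = 2.76×10⁻⁴ T.
Between parallel currents the two contributions point in opposite directions, so they subtract. B = |B₁ − B₂| = |5.23×10⁻⁵ − 2.76×10⁻⁴| = 2.23×10⁻⁴ T.

B ≈ 223 μT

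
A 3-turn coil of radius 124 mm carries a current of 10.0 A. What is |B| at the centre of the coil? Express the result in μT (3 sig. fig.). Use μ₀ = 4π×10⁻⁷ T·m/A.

B ≈ 152 μT

For an N-turn flat coil, B = Nμ₀I/(2R) with R = 0.124 m.
B = 3 × 5.07×10⁻⁵ T = 1.52×10⁻⁴ T.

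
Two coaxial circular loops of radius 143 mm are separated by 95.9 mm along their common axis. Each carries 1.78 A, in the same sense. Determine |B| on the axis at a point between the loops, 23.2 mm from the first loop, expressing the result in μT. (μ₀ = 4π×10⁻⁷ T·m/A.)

Each loop contributes B = μ₀IR²/[2(R²+z²)^(3/2)] on the axis, with z measured from that loop.
Loop 1 (z = 0.0232 m): B₁ = 7.52×10⁻⁶ T. Loop 2 (z = 0.0727 m): B₂ = 5.54×10⁻⁶ T.
The fields add: B = B₁ + B₂ = 1.31×10⁻⁵ T.

B ≈ 13.1 μT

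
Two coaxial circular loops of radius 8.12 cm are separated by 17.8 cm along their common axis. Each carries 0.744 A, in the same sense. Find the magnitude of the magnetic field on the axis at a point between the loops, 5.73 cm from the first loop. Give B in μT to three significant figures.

Each loop contributes B = μ₀IR²/[2(R²+z²)^(3/2)] on the axis, with z measured from that loop.
Loop 1 (z = 0.0573 m): B₁ = 3.14×10⁻⁶ T. Loop 2 (z = 0.1207 m): B₂ = 1.00×10⁻⁶ T.
The fields add: B = B₁ + B₂ = 4.14×10⁻⁶ T.

B ≈ 4.14 μT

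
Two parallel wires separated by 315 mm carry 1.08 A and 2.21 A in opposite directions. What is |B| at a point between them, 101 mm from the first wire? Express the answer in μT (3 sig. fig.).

Each long wire gives B = μ₀I/(2πd). Distances are d₁ = 0.101 m and d₂ = 0.214 m.
B₁ = 2.14×10⁻⁶ T, B₂ = 2.07×10⁻⁶ T.
Between antiparallel currents both contributions point the same way, so they add. B = B₁ + B₂ = 2.14×10⁻⁶ + 2.07×10⁻⁶ = 4.20×10⁻⁶ T.

B ≈ 4.20 μT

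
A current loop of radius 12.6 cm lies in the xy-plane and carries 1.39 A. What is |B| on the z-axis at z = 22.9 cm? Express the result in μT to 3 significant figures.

On the axis of a circular loop, B = μ₀IR² / [2(R²+z²)^(3/2)].
R² + z² = (0.126)² + (0.229)² = 0.06832 m², and (R²+z²)^(3/2) = 1.79×10⁻² m³.
B = (4π×10⁻⁷ × 1.39 × 0.01588) / (2 × 1.79×10⁻²) = 7.77×10⁻⁷ T.

B ≈ 0.777 μT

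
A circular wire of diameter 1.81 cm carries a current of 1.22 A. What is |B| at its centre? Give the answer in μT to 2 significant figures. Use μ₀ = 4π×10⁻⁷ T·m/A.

B ≈ 85 μT

At the centre of a circular loop the Biot–Savart law gives B = μ₀I/(2R) (so R = 0.00905 m).
B = (4π×10⁻⁷ × 1.22) / (2 × 0.00905) = 8.47×10⁻⁵ T.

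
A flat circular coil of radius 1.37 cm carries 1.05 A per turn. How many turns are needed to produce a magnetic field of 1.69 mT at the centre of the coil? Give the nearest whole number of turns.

For an N-turn coil, B = Nμ₀I/(2R). A single turn gives B₁ = 4.82×10⁻⁵ T with R = 0.0137 m.
N = B/B₁ = 1.69×10⁻³ / 4.82×10⁻⁵ = 35.09.

N = 35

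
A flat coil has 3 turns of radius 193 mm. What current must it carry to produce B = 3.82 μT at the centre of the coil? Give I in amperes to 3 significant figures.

I ≈ 0.391 A

For an N-turn coil, B = Nμ₀I/(2R) with R = 0.193 m, so I = 2RB/(Nμ₀) = 2 × 0.193 × 3.82×10⁻⁶ / (3 × 4π×10⁻⁷) = 0.391 A.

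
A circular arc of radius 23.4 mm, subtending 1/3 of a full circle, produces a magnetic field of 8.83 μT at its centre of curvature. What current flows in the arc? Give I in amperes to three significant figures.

I ≈ 0.987 A

For a circular arc, B = μ₀Iφ/(4πR) with φ in radians; here φ = 2.094 rad.
So I = 4πRB/(μ₀φ) = 4π × 0.0234 × 8.83×10⁻⁶ / (4π×10⁻⁷ × 2.094) = 0.987 A.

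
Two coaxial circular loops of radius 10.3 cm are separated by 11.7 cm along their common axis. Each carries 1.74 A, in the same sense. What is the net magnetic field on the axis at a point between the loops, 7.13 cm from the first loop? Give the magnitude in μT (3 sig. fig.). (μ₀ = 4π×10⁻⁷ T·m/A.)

B ≈ 14.0 μT

Each loop contributes B = μ₀IR²/[2(R²+z²)^(3/2)] on the axis, with z measured from that loop.
Loop 1 (z = 0.0713 m): B₁ = 5.90×10⁻⁶ T. Loop 2 (z = 0.0457 m): B₂ = 8.11×10⁻⁶ T.
The fields add: B = B₁ + B₂ = 1.40×10⁻⁵ T.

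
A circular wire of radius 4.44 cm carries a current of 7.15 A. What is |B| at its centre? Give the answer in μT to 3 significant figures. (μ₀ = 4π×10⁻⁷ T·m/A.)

B ≈ 101 μT

At the centre of a circular loop the Biot–Savart law gives B = μ₀I/(2R).
B = (4π×10⁻⁷ × 7.15) / (2 × 0.0444) = 1.01×10⁻⁴ T.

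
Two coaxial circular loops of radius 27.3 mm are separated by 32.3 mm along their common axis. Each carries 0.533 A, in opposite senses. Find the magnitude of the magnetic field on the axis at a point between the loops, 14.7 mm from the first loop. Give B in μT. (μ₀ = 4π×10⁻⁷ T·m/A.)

Each loop contributes B = μ₀IR²/[2(R²+z²)^(3/2)] on the axis, with z measured from that loop.
Loop 1 (z = 0.0147 m): B₁ = 8.37×10⁻⁶ T. Loop 2 (z = 0.0176 m): B₂ = 7.28×10⁻⁶ T.
The fields oppose: B = |B₁ − B₂| = 1.09×10⁻⁶ T.

B ≈ 1.09 μT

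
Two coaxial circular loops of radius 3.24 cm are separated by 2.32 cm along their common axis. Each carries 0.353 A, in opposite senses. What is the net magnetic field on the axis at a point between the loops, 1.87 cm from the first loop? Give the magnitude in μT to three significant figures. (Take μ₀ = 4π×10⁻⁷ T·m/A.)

B ≈ 2.20 μT

Each loop contributes B = μ₀IR²/[2(R²+z²)^(3/2)] on the axis, with z measured from that loop.
Loop 1 (z = 0.0187 m): B₁ = 4.45×10⁻⁶ T. Loop 2 (z = 0.0045 m): B₂ = 6.65×10⁻⁶ T.
The fields oppose: B = |B₁ − B₂| = 2.20×10⁻⁶ T.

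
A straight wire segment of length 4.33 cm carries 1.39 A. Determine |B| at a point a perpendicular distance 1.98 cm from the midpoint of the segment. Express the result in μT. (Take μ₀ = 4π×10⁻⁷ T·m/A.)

B ≈ 10.4 μT

For a finite straight segment, B = (μ₀I/4πd)(sinθ₁ + sinθ₂), where θ₁, θ₂ are the angles from the perpendicular to each end.
The perpendicular from the point meets the wire at its midpoint, so each end is L/2 = 0.02165 m away along the wire.
sinθ₁ = 0.02165/√(0.02165²+0.0198²) = 0.7379; sinθ₂ = 0.02165/√(0.02165²+0.0198²) = 0.7379.
B = (4π×10⁻⁷ × 1.39) / (4π × 0.0198) × (0.7379 + 0.7379) = 1.04×10⁻⁵ T.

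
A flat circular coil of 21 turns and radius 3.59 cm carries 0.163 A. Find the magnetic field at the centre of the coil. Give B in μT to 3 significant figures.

B ≈ 59.9 μT

For an N-turn flat coil, B = Nμ₀I/(2R) with R = 0.0359 m.
B = 21 × 2.85×10⁻⁶ T = 5.99×10⁻⁵ T.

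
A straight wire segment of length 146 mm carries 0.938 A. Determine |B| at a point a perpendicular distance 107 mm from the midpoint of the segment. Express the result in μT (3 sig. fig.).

For a finite straight segment, B = (μ₀I/4πd)(sinθ₁ + sinθ₂), where θ₁, θ₂ are the angles from the perpendicular to each end.
The perpendicular from the point meets the wire at its midpoint, so each end is L/2 = 0.073 m away along the wire.
sinθ₁ = 0.073/√(0.073²+0.107²) = 0.5636; sinθ₂ = 0.073/√(0.073²+0.107²) = 0.5636.
B = (4π×10⁻⁷ × 0.938) / (4π × 0.107) × (0.5636 + 0.5636) = 9.88×10⁻⁷ T.

B ≈ 0.988 μT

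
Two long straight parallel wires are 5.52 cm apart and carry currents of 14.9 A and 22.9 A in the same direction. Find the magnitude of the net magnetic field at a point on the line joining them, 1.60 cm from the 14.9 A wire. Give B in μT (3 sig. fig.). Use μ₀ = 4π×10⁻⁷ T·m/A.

B ≈ 69.4 μT

Each long wire gives B = μ₀I/(2πd). Distances are d₁ = 0.016 m and d₂ = 0.0392 m.
B₁ = 1.86×10⁻⁴ T, B₂ = 1.17×10⁻⁴ T.
Between parallel currents the two contributions point in opposite directions, so they subtract. B = |B₁ − B₂| = |1.86×10⁻⁴ − 1.17×10⁻⁴| = 6.94×10⁻⁵ T.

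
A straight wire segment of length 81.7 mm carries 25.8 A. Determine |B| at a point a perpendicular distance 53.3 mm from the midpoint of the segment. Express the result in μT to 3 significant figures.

B ≈ 58.9 μT

For a finite straight segment, B = (μ₀I/4πd)(sinθ₁ + sinθ₂), where θ₁, θ₂ are the angles from the perpendicular to each end.
The perpendicular from the point meets the wire at its midpoint, so each end is L/2 = 0.04085 m away along the wire.
sinθ₁ = 0.04085/√(0.04085²+0.0533²) = 0.6083; sinθ₂ = 0.04085/√(0.04085²+0.0533²) = 0.6083.
B = (4π×10⁻⁷ × 25.8) / (4π × 0.0533) × (0.6083 + 0.6083) = 5.89×10⁻⁵ T.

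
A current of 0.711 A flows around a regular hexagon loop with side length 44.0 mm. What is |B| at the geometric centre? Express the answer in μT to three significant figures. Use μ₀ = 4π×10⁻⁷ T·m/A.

B ≈ 11.2 μT

Each side is a finite straight segment at perpendicular distance d = a/(2 tan(π/6)) = 0.03811 m from the centre, with end-angles ±π/6.
One side contributes B₁ = (μ₀I/4πd)·2 sin(π/6) = 1.87×10⁻⁶ T.
All 6 sides add in the same direction: B = 6 × 1.87×10⁻⁶ = 1.12×10⁻⁵ T.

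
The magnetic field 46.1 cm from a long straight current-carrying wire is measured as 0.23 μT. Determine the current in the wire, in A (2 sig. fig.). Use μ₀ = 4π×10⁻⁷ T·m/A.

For a long straight wire B = μ₀I/(2πd), so I = 2πdB/μ₀.
I = 2π × 0.461 × 2.30×10⁻⁷ / (4π×10⁻⁷) = 0.530 A.

I ≈ 0.53 A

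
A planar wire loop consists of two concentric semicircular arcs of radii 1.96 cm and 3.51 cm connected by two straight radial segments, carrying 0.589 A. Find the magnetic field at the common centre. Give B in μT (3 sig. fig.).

B ≈ 4.17 μT

The radial connectors point toward the centre, so dl × r̂ = 0 and they contribute nothing.
Each semicircle gives μ₀I/(4R): inner arc 9.44×10⁻⁶ T, outer arc 5.27×10⁻⁶ T.
The two arcs carry current in opposite angular senses, so their fields oppose: B = |9.44×10⁻⁶ − 5.27×10⁻⁶| = 4.17×10⁻⁶ T.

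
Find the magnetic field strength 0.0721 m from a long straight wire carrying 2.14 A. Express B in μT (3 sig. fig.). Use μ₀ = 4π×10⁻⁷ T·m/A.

B ≈ 5.94 μT

For an infinitely long straight wire, B = μ₀I/(2πd).
B = (4π×10⁻⁷ × 2.14) / (2π × 0.0721) = 5.94×10⁻⁶ T.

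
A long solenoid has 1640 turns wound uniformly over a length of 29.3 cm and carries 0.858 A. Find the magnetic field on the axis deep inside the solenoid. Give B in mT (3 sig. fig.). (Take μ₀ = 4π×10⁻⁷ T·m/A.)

B ≈ 6.03 mT

Inside a long solenoid, B = μ₀nI with n = 5597 turns/m.
B = 4π×10⁻⁷ × 5597 × 0.858 = 6.03×10⁻³ T.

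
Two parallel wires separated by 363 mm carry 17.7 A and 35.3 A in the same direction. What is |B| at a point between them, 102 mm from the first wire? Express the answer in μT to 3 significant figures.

Each long wire gives B = μ₀I/(2πd). Distances are d₁ = 0.102 m and d₂ = 0.261 m.
B₁ = 3.47×10⁻⁵ T, B₂ = 2.70×10⁻⁵ T.
Between parallel currents the two contributions point in opposite directions, so they subtract. B = |B₁ − B₂| = |3.47×10⁻⁵ − 2.70×10⁻⁵| = 7.66×10⁻⁶ T.

B ≈ 7.66 μT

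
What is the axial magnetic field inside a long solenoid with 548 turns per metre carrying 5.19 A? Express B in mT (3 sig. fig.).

B ≈ 3.57 mT

Inside a long solenoid, B = μ₀nI with n = 548 turns/m.
B = 4π×10⁻⁷ × 548 × 5.19 = 3.57×10⁻³ T.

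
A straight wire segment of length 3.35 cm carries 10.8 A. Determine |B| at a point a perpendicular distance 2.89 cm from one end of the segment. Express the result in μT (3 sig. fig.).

For a finite straight segment, B = (μ₀I/4πd)(sinθ₁ + sinθ₂), where θ₁, θ₂ are the angles from the perpendicular to each end.
The perpendicular foot is at one end, so the two end-offsets along the wire are 0 and L = 0.0335 m.
sinθ₁ = 0/√(0²+0.0289²) = 0.0000; sinθ₂ = 0.0335/√(0.0335²+0.0289²) = 0.7572.
B = (4π×10⁻⁷ × 10.8) / (4π × 0.0289) × (0.0000 + 0.7572) = 2.83×10⁻⁵ T.

B ≈ 28.3 μT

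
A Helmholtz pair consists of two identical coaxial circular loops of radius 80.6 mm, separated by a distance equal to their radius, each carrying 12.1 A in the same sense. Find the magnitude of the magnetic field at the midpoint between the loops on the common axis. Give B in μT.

Each loop contributes B = μ₀IR²/[2(R²+z²)^(3/2)] on the axis, with z measured from that loop.
Loop 1 (z = 0.0403 m): B₁ = 6.75×10⁻⁵ T. Loop 2 (z = 0.0403 m): B₂ = 6.75×10⁻⁵ T.
The fields add: B = B₁ + B₂ = 1.35×10⁻⁴ T.

B ≈ 135 μT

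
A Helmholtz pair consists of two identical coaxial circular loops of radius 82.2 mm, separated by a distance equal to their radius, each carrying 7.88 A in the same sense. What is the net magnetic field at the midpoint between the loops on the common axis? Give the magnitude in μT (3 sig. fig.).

Each loop contributes B = μ₀IR²/[2(R²+z²)^(3/2)] on the axis, with z measured from that loop.
Loop 1 (z = 0.0411 m): B₁ = 4.31×10⁻⁵ T. Loop 2 (z = 0.0411 m): B₂ = 4.31×10⁻⁵ T.
The fields add: B = B₁ + B₂ = 8.62×10⁻⁵ T.

B ≈ 86.2 μT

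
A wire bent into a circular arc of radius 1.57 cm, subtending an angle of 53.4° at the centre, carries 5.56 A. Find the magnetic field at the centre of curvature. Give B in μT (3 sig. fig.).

B ≈ 33.0 μT

The Biot–Savart field of a circular arc at its centre is B = μ₀Iφ/(4πR), with φ = 0.932 rad.
B = (4π×10⁻⁷ × 5.56 × 0.932) / (4π × 0.0157) = 3.30×10⁻⁵ T.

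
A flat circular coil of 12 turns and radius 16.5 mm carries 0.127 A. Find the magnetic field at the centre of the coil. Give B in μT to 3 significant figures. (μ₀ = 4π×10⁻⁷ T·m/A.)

B ≈ 58.0 μT

For an N-turn flat coil, B = Nμ₀I/(2R) with R = 0.0165 m.
B = 12 × 4.84×10⁻⁶ T = 5.80×10⁻⁵ T.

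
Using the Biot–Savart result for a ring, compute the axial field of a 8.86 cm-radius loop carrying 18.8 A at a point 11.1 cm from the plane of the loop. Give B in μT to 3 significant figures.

On the axis of a circular loop, B = μ₀IR² / [2(R²+z²)^(3/2)].
R² + z² = (0.0886)² + (0.111)² = 0.02017 m², and (R²+z²)^(3/2) = 2.86×10⁻³ m³.
B = (4π×10⁻⁷ × 18.8 × 0.00785) / (2 × 2.86×10⁻³) = 3.24×10⁻⁵ T.

B ≈ 32.4 μT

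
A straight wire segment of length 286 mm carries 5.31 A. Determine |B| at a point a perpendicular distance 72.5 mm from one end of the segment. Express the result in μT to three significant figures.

B ≈ 7.10 μT

For a finite straight segment, B = (μ₀I/4πd)(sinθ₁ + sinθ₂), where θ₁, θ₂ are the angles from the perpendicular to each end.
The perpendicular foot is at one end, so the two end-offsets along the wire are 0 and L = 0.286 m.
sinθ₁ = 0/√(0²+0.0725²) = 0.0000; sinθ₂ = 0.286/√(0.286²+0.0725²) = 0.9693.
B = (4π×10⁻⁷ × 5.31) / (4π × 0.0725) × (0.0000 + 0.9693) = 7.10×10⁻⁶ T.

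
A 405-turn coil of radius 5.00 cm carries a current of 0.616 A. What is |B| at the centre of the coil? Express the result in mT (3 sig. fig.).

For an N-turn flat coil, B = Nμ₀I/(2R) with R = 0.05 m.
B = 405 × 7.74×10⁻⁶ T = 3.14×10⁻³ T.

B ≈ 3.14 mT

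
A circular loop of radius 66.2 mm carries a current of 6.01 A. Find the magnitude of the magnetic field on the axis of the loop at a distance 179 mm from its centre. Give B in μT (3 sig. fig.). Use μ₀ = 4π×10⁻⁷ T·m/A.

On the axis of a circular loop, B = μ₀IR² / [2(R²+z²)^(3/2)].
R² + z² = (0.0662)² + (0.179)² = 0.03642 m², and (R²+z²)^(3/2) = 6.95×10⁻³ m³.
B = (4π×10⁻⁷ × 6.01 × 0.004382) / (2 × 6.95×10⁻³) = 2.38×10⁻⁶ T.

B ≈ 2.38 μT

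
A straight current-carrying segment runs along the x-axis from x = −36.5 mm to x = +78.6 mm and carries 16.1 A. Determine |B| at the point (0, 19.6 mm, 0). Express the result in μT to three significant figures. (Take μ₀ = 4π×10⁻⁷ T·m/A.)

For a finite straight segment, B = (μ₀I/4πd)(sinθ₁ + sinθ₂), where θ₁, θ₂ are the angles from the perpendicular to each end.
The perpendicular distance is d = 0.0196 m; the end-offsets along the wire are a = 0.0365 m and b = 0.0786 m.
sinθ₁ = 0.0365/√(0.0365²+0.0196²) = 0.8810; sinθ₂ = 0.0786/√(0.0786²+0.0196²) = 0.9703.
B = (4π×10⁻⁷ × 16.1) / (4π × 0.0196) × (0.8810 + 0.9703) = 1.52×10⁻⁴ T.

B ≈ 152 μT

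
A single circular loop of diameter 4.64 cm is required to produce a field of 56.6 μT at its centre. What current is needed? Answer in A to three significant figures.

I ≈ 2.09 A

At the centre of a circular loop B = μ₀I/(2R), so I = 2RB/μ₀.
With R = 0.0232 m, I = 2 × 0.0232 × 5.66×10⁻⁵ / (4π×10⁻⁷) = 2.09 A.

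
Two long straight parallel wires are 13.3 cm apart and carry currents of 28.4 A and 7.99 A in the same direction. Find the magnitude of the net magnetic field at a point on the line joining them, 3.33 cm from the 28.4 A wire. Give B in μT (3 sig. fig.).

B ≈ 155 μT

Each long wire gives B = μ₀I/(2πd). Distances are d₁ = 0.0333 m and d₂ = 0.0997 m.
B₁ = 1.71×10⁻⁴ T, B₂ = 1.60×10⁻⁵ T.
Between parallel currents the two contributions point in opposite directions, so they subtract. B = |B₁ − B₂| = |1.71×10⁻⁴ − 1.60×10⁻⁵| = 1.55×10⁻⁴ T.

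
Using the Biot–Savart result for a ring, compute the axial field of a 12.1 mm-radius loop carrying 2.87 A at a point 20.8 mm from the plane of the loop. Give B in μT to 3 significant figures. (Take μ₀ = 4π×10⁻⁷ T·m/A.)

On the axis of a circular loop, B = μ₀IR² / [2(R²+z²)^(3/2)].
R² + z² = (0.0121)² + (0.0208)² = 0.0005791 m², and (R²+z²)^(3/2) = 1.39×10⁻⁵ m³.
B = (4π×10⁻⁷ × 2.87 × 0.0001464) / (2 × 1.39×10⁻⁵) = 1.89×10⁻⁵ T.

B ≈ 18.9 μT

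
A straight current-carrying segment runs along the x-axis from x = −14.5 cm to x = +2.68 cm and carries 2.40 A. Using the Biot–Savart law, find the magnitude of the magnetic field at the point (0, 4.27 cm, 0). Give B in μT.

B ≈ 8.38 μT

For a finite straight segment, B = (μ₀I/4πd)(sinθ₁ + sinθ₂), where θ₁, θ₂ are the angles from the perpendicular to each end.
The perpendicular distance is d = 0.0427 m; the end-offsets along the wire are a = 0.145 m and b = 0.0268 m.
sinθ₁ = 0.145/√(0.145²+0.0427²) = 0.9593; sinθ₂ = 0.0268/√(0.0268²+0.0427²) = 0.5316.
B = (4π×10⁻⁷ × 2.40) / (4π × 0.0427) × (0.9593 + 0.5316) = 8.38×10⁻⁶ T.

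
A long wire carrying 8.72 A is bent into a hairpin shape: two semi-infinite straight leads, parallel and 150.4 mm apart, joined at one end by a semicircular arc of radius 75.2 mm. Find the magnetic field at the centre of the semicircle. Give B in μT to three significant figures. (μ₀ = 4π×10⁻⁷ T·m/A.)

The semicircular arc contributes B_arc = μ₀I·π/(4πR) = μ₀I/(4R) = 3.64×10⁻⁵ T.
Each semi-infinite lead is at perpendicular distance R = 0.0752 m from the centre, with the perpendicular foot at its near end, so it contributes μ₀I/(4πR); both point the same way, together 2.32×10⁻⁵ T.
Arc and leads all point the same direction: B = 3.64×10⁻⁵ + 2.32×10⁻⁵ = 5.96×10⁻⁵ T.

B ≈ 59.6 μT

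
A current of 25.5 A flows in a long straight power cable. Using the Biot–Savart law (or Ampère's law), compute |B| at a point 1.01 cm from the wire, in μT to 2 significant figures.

For an infinitely long straight wire, B = μ₀I/(2πd).
B = (4π×10⁻⁷ × 25.5) / (2π × 0.0101) = 5.05×10⁻⁴ T.

B ≈ 500 μT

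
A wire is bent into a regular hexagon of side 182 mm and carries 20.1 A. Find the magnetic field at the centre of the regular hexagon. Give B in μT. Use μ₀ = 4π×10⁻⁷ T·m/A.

Each side is a finite straight segment at perpendicular distance d = a/(2 tan(π/6)) = 0.1576 m from the centre, with end-angles ±π/6.
One side contributes B₁ = (μ₀I/4πd)·2 sin(π/6) = 1.28×10⁻⁵ T.
All 6 sides add in the same direction: B = 6 × 1.28×10⁻⁵ = 7.65×10⁻⁵ T.

B ≈ 76.5 μT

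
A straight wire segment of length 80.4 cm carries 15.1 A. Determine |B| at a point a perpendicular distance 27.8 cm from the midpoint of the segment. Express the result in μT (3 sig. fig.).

B ≈ 8.93 μT

For a finite straight segment, B = (μ₀I/4πd)(sinθ₁ + sinθ₂), where θ₁, θ₂ are the angles from the perpendicular to each end.
The perpendicular from the point meets the wire at its midpoint, so each end is L/2 = 0.402 m away along the wire.
sinθ₁ = 0.402/√(0.402²+0.278²) = 0.8225; sinθ₂ = 0.402/√(0.402²+0.278²) = 0.8225.
B = (4π×10⁻⁷ × 15.1) / (4π × 0.278) × (0.8225 + 0.8225) = 8.93×10⁻⁶ T.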